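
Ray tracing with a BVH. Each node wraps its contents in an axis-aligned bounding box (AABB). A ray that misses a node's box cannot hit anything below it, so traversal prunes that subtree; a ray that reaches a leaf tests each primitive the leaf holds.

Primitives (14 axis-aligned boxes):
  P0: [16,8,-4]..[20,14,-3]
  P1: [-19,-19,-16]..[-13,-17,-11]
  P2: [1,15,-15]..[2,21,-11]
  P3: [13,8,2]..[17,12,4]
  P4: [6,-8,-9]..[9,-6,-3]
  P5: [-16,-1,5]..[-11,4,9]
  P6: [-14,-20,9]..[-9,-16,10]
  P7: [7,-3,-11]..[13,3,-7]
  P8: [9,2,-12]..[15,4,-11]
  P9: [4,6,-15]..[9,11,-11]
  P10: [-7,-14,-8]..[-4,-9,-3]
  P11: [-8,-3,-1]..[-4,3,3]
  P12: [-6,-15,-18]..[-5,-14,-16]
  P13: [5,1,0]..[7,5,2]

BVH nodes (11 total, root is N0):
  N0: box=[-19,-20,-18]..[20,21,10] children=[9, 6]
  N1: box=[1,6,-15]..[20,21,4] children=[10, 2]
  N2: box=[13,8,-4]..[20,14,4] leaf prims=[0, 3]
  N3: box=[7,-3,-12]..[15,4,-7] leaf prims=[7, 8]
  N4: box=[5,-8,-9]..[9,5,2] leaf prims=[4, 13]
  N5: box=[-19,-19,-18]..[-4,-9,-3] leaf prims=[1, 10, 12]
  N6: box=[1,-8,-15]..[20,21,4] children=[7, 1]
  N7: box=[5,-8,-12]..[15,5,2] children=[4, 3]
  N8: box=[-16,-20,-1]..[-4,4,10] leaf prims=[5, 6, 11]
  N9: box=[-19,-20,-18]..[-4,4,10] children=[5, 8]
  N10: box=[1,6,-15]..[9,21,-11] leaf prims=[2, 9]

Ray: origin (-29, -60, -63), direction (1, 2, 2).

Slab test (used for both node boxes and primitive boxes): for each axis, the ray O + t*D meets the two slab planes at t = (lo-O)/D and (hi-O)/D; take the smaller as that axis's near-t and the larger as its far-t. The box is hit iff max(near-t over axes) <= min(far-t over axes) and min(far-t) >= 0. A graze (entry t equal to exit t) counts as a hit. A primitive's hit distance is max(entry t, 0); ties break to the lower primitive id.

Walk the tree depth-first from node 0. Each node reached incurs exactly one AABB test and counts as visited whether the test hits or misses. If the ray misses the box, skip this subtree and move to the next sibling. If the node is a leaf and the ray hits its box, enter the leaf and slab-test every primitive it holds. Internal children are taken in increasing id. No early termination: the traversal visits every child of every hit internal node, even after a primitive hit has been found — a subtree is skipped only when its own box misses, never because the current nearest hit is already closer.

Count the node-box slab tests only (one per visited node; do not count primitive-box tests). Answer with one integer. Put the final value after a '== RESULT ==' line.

Walk:
N0 x:[10,49] y:[20,81/2] z:[45/2,73/2] -> hit [45/2,73/2], descend [6, 9]
  N6 x:[30,49] y:[26,81/2] z:[24,67/2] -> hit [30,67/2], descend [1, 7]
    N1 x:[30,49] y:[33,81/2] z:[24,67/2] -> hit [33,67/2], descend [2, 10]
      N2 x:[42,49] y:[34,37] z:[59/2,67/2] -> miss, prune
      N10 x:[30,38] y:[33,81/2] z:[24,26] -> miss, prune
    N7 x:[34,44] y:[26,65/2] z:[51/2,65/2] -> miss, prune
  N9 x:[10,25] y:[20,32] z:[45/2,73/2] -> hit [45/2,25], descend [5, 8]
    N5 x:[10,25] y:[41/2,51/2] z:[45/2,30] -> hit [45/2,25] leaf, test {P1(miss), P10(miss), P12@t=23}
    N8 x:[13,25] y:[20,32] z:[31,73/2] -> miss, prune

Summary -> nodes [0, 6, 1, 2, 10, 7, 9, 5, 8]; box-tests=9; leaf-entries=1; first=P12

== RESULT ==
9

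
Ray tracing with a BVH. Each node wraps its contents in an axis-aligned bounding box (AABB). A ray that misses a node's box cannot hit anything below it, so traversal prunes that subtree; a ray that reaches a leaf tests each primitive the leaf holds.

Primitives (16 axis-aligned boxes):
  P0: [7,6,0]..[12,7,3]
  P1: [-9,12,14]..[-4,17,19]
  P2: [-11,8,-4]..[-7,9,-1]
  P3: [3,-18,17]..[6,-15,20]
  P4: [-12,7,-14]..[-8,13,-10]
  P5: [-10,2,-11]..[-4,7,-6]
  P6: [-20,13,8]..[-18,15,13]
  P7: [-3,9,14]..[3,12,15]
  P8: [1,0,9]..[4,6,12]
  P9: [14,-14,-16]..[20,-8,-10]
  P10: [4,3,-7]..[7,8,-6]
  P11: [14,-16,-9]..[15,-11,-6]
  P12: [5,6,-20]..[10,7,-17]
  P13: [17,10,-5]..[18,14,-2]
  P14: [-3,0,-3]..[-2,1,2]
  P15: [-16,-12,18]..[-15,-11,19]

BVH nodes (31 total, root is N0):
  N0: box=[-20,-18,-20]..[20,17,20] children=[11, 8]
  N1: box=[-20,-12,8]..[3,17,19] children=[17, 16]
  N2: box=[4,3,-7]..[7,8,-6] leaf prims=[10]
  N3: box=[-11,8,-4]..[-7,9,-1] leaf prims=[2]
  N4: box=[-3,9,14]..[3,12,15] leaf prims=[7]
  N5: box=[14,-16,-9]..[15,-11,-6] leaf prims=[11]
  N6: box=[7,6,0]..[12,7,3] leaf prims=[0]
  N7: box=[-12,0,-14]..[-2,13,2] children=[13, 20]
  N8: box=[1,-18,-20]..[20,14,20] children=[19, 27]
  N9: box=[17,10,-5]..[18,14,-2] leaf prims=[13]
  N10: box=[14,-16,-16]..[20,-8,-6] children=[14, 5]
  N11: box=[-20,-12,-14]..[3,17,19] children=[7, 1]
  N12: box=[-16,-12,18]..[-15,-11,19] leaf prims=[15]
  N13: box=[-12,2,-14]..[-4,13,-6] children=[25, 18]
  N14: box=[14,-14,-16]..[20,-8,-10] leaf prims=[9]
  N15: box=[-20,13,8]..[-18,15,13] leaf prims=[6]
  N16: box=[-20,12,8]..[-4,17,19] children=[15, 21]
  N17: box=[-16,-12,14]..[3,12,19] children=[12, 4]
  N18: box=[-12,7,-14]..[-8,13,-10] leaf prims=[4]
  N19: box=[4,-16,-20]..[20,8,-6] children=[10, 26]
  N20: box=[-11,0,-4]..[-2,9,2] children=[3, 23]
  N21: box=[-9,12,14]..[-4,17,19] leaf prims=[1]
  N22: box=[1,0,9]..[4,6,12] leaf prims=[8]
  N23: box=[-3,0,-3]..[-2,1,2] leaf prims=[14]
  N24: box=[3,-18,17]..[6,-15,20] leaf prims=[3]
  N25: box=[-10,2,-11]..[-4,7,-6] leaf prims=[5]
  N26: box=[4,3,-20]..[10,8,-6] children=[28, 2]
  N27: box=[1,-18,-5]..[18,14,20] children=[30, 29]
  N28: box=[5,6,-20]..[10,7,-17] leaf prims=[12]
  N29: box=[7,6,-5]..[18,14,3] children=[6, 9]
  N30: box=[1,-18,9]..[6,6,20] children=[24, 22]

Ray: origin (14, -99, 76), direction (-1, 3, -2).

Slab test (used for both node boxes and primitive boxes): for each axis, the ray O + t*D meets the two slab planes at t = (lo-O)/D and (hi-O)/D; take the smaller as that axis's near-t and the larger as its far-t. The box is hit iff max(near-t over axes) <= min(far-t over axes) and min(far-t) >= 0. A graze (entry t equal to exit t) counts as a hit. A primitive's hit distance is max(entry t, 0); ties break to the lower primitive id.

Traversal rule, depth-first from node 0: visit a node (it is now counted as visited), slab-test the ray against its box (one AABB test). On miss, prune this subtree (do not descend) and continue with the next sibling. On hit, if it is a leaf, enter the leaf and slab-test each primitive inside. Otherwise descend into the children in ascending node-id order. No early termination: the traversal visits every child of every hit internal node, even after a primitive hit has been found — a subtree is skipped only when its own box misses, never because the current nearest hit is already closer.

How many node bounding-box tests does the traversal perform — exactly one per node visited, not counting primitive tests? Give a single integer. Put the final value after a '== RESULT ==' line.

Walk:
N0 x:[-6,34] y:[27,116/3] z:[28,48] -> hit [28,34], descend [8, 11]
  N8 x:[-6,13] y:[27,113/3] z:[28,48] -> miss, prune
  N11 x:[11,34] y:[29,116/3] z:[57/2,45] -> hit [29,34], descend [1, 7]
    N1 x:[11,34] y:[29,116/3] z:[57/2,34] -> hit [29,34], descend [16, 17]
      N16 x:[18,34] y:[37,116/3] z:[57/2,34] -> miss, prune
      N17 x:[11,30] y:[29,37] z:[57/2,31] -> hit [29,30], descend [4, 12]
        N4 x:[11,17] y:[36,37] z:[61/2,31] -> miss, prune
        N12 x:[29,30] y:[29,88/3] z:[57/2,29] -> hit [29,29] leaf, test {P15@t=29}
    N7 x:[16,26] y:[33,112/3] z:[37,45] -> miss, prune

Visited [0, 8, 11, 1, 16, 17, 4, 12, 7]. Tests: 9 box, 1 leaf. Nearest: P15.

== RESULT ==
9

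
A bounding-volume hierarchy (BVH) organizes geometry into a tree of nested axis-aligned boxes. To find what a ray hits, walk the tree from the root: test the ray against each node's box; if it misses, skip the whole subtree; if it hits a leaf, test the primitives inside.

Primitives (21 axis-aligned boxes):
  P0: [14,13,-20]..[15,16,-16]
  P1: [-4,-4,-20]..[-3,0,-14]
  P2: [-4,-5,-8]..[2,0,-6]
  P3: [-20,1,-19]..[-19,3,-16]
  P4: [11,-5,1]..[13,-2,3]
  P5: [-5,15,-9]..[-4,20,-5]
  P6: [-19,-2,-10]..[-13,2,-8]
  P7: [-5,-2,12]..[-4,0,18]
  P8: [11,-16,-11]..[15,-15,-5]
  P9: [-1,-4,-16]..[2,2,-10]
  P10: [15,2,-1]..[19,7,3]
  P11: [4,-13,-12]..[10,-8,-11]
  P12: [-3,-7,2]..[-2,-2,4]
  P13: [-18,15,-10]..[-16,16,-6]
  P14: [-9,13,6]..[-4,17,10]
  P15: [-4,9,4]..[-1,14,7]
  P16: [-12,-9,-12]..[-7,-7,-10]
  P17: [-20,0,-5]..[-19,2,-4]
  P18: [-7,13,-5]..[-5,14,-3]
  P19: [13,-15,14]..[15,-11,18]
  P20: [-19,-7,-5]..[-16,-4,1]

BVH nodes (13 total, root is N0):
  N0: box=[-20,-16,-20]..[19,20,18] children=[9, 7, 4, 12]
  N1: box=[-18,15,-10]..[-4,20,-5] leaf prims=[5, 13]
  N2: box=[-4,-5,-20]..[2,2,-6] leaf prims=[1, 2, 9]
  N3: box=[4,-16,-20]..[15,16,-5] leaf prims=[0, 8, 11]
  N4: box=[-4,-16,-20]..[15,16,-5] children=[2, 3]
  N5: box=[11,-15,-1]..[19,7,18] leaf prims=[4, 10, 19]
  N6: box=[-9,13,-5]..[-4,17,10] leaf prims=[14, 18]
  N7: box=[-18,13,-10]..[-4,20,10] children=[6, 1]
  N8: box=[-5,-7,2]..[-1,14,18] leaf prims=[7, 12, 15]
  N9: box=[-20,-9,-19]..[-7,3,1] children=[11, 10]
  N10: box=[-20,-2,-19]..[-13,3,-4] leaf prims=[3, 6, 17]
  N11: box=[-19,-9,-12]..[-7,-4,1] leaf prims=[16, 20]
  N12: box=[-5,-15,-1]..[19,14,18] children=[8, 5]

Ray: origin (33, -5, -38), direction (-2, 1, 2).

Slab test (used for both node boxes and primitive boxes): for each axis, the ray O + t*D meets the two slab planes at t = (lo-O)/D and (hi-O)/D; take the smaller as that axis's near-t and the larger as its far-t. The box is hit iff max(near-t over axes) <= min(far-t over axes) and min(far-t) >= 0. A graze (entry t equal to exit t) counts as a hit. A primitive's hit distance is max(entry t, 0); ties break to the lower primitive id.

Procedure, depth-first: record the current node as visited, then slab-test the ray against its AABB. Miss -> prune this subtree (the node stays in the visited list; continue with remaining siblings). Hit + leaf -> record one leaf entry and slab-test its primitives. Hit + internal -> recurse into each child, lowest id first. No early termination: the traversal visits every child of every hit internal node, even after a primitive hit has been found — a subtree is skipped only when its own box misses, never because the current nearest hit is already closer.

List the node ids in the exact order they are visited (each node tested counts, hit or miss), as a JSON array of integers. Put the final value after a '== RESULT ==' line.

Walk:
N0 x:[7,53/2] y:[-11,25] z:[9,28] -> hit [9,25], descend [4, 7, 9, 12]
  N4 x:[9,37/2] y:[-11,21] z:[9,33/2] -> hit [9,33/2], descend [2, 3]
    N2 x:[31/2,37/2] y:[0,7] z:[9,16] -> miss, prune
    N3 x:[9,29/2] y:[-11,21] z:[9,33/2] -> hit [9,29/2] leaf, test {P0(miss), P8(miss), P11(miss)}
  N7 x:[37/2,51/2] y:[18,25] z:[14,24] -> hit [37/2,24], descend [1, 6]
    N1 x:[37/2,51/2] y:[20,25] z:[14,33/2] -> miss, prune
    N6 x:[37/2,21] y:[18,22] z:[33/2,24] -> hit [37/2,21] leaf, test {P14(miss), P18(miss)}
  N9 x:[20,53/2] y:[-4,8] z:[19/2,39/2] -> miss, prune
  N12 x:[7,19] y:[-10,19] z:[37/2,28] -> hit [37/2,19], descend [5, 8]
    N5 x:[7,11] y:[-10,12] z:[37/2,28] -> miss, prune
    N8 x:[17,19] y:[-2,19] z:[20,28] -> miss, prune

Visited [0, 4, 2, 3, 7, 1, 6, 9, 12, 5, 8]. Tests: 11 box, 2 leaf. Nearest: miss.

== RESULT ==
[0, 4, 2, 3, 7, 1, 6, 9, 12, 5, 8]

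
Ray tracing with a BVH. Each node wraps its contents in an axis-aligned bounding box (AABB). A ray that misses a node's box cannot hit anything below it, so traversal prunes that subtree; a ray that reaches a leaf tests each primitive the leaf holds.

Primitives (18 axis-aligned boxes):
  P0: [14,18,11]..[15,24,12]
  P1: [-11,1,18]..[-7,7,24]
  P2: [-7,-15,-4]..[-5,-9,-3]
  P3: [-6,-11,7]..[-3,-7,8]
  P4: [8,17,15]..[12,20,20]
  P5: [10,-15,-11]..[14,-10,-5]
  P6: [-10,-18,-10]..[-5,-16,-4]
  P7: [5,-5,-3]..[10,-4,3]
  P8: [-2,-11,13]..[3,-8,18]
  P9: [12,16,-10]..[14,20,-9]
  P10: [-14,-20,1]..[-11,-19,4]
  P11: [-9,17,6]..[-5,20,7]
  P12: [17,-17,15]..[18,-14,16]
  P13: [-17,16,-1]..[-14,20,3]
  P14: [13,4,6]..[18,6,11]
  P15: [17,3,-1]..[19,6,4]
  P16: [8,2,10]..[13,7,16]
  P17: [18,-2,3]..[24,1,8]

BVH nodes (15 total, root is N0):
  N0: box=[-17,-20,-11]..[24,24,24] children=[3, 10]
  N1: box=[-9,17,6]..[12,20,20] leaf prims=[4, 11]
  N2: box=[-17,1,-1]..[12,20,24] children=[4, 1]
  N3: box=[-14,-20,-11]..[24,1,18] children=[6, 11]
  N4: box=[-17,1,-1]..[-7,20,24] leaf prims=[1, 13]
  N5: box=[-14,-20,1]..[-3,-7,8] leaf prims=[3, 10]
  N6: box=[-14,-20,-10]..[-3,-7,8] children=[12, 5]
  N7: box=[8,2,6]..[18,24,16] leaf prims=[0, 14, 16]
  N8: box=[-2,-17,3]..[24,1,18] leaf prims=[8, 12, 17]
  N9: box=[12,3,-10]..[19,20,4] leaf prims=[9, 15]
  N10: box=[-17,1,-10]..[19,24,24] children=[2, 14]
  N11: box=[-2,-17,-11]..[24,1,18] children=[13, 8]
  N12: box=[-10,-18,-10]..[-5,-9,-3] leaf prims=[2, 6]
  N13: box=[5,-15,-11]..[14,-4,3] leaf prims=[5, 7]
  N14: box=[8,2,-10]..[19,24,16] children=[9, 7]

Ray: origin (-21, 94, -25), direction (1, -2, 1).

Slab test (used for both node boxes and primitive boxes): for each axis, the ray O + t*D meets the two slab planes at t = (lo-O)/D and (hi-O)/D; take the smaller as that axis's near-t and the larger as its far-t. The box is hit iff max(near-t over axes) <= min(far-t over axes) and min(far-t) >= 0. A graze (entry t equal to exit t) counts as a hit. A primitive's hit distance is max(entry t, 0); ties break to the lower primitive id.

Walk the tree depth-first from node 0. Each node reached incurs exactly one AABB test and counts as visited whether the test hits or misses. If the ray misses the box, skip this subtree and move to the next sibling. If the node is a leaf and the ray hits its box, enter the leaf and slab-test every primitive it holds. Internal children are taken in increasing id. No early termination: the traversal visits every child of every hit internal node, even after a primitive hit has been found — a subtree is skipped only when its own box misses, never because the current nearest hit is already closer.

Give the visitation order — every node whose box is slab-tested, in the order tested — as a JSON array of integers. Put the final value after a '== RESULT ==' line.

Trace the traversal:
N0 x:[4,45] y:[35,57] z:[14,49] -> hit [35,45], descend [3, 10]
  N3 x:[7,45] y:[93/2,57] z:[14,43] -> miss, prune
  N10 x:[4,40] y:[35,93/2] z:[15,49] -> hit [35,40], descend [2, 14]
    N2 x:[4,33] y:[37,93/2] z:[24,49] -> miss, prune
    N14 x:[29,40] y:[35,46] z:[15,41] -> hit [35,40], descend [7, 9]
      N7 x:[29,39] y:[35,46] z:[31,41] -> hit [35,39] leaf, test {P0@t=36, P14(miss), P16(miss)}
      N9 x:[33,40] y:[37,91/2] z:[15,29] -> miss, prune

Visited [0, 3, 10, 2, 14, 7, 9]. Tests: 7 box, 1 leaf. Nearest: P0.

== RESULT ==
[0, 3, 10, 2, 14, 7, 9]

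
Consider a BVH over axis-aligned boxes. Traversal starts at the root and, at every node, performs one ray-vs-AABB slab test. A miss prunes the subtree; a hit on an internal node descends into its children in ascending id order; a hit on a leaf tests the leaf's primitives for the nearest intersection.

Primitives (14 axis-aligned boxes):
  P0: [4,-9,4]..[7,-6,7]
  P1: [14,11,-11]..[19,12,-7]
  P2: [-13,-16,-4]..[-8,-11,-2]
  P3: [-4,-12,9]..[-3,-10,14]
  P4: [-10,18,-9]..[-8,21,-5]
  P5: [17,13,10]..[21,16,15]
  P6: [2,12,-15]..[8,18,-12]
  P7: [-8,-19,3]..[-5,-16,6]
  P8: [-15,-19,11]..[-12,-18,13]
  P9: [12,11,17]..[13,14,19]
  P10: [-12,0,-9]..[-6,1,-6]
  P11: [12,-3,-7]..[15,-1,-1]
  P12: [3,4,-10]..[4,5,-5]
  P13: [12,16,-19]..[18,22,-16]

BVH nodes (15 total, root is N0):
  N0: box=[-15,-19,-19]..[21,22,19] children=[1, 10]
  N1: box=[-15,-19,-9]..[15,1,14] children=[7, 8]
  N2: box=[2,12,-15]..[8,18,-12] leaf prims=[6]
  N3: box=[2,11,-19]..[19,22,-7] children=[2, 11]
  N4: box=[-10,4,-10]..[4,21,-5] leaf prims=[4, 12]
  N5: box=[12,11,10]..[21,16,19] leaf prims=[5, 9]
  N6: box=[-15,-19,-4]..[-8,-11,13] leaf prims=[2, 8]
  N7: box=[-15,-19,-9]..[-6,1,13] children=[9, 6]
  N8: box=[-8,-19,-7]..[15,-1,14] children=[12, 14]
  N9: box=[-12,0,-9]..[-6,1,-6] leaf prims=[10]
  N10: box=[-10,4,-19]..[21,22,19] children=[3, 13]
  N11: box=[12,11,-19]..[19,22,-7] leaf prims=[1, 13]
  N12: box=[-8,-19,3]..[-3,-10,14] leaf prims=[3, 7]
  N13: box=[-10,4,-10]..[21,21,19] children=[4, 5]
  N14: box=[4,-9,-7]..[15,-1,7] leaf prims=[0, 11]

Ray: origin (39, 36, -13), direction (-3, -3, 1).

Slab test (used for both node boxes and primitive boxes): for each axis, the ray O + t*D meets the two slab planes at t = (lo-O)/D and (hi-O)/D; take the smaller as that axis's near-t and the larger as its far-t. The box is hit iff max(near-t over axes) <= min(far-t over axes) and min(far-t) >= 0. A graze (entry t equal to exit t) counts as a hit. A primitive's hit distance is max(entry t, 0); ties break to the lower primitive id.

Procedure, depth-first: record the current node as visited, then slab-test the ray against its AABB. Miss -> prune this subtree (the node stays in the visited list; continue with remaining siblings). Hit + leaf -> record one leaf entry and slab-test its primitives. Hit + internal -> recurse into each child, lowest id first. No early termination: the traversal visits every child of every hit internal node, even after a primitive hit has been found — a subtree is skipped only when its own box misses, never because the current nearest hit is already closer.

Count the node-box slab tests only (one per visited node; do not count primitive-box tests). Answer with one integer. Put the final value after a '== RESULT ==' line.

Trace the traversal:
N0 x:[6,18] y:[14/3,55/3] z:[-6,32] -> hit [6,18], descend [1, 10]
  N1 x:[8,18] y:[35/3,55/3] z:[4,27] -> hit [35/3,18], descend [7, 8]
    N7 x:[15,18] y:[35/3,55/3] z:[4,26] -> hit [15,18], descend [6, 9]
      N6 x:[47/3,18] y:[47/3,55/3] z:[9,26] -> hit [47/3,18] leaf, test {P2(miss), P8(miss)}
      N9 x:[15,17] y:[35/3,12] z:[4,7] -> miss, prune
    N8 x:[8,47/3] y:[37/3,55/3] z:[6,27] -> hit [37/3,47/3], descend [12, 14]
      N12 x:[14,47/3] y:[46/3,55/3] z:[16,27] -> miss, prune
      N14 x:[8,35/3] y:[37/3,15] z:[6,20] -> miss, prune
  N10 x:[6,49/3] y:[14/3,32/3] z:[-6,32] -> hit [6,32/3], descend [3, 13]
    N3 x:[20/3,37/3] y:[14/3,25/3] z:[-6,6] -> miss, prune
    N13 x:[6,49/3] y:[5,32/3] z:[3,32] -> hit [6,32/3], descend [4, 5]
      N4 x:[35/3,49/3] y:[5,32/3] z:[3,8] -> miss, prune
      N5 x:[6,9] y:[20/3,25/3] z:[23,32] -> miss, prune

Summary -> nodes [0, 1, 7, 6, 9, 8, 12, 14, 10, 3, 13, 4, 5]; box-tests=13; leaf-entries=1; first=miss

== RESULT ==
13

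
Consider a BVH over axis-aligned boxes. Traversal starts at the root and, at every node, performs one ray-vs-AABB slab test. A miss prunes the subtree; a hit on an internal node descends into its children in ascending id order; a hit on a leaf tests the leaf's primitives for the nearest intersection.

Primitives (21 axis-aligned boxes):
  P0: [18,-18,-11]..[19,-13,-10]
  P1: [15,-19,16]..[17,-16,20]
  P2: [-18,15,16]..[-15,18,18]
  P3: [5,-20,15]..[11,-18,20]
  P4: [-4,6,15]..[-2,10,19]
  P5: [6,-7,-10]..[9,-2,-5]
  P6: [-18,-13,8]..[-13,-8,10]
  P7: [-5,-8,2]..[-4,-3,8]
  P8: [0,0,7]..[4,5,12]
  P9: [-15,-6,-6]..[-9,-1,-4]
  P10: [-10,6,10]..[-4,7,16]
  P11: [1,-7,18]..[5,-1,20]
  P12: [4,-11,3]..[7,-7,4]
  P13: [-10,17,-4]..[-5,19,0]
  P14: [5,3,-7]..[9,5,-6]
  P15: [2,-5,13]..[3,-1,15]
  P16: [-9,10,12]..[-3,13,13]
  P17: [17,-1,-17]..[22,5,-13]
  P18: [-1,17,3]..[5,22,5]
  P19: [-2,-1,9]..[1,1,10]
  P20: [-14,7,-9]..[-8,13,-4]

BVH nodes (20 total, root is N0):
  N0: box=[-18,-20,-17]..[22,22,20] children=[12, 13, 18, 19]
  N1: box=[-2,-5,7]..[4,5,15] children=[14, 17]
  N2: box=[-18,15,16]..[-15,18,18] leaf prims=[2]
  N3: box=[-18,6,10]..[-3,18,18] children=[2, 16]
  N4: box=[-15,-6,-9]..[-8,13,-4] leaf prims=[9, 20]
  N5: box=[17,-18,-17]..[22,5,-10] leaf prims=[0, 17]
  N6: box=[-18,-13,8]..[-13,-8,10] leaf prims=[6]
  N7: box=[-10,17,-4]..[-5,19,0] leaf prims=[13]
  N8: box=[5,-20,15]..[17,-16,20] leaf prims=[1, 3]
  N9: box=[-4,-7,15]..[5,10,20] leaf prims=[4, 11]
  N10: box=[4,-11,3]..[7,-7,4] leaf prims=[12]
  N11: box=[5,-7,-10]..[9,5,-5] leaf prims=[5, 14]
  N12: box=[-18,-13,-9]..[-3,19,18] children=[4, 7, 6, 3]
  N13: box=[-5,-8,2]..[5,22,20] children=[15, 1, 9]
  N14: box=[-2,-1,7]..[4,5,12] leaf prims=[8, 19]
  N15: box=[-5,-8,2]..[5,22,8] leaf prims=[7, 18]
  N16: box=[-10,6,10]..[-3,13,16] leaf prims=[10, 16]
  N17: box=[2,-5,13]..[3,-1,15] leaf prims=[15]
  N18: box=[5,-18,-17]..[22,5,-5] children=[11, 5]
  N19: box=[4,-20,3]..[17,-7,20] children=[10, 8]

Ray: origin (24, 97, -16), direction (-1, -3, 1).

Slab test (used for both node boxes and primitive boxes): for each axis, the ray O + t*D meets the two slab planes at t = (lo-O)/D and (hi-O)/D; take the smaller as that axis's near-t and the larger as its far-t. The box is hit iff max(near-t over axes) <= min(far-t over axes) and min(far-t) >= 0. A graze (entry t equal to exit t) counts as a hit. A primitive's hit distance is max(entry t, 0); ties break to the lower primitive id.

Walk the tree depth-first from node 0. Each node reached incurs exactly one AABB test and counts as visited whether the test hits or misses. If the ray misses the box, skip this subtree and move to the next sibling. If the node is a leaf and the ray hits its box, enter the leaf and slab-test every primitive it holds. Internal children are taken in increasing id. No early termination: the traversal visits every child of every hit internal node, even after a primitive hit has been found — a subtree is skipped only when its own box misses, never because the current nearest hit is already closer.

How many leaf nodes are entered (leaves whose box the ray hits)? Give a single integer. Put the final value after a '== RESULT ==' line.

Traverse from the root:
N0 x:[2,42] y:[25,39] z:[-1,36] -> hit [25,36], descend [12, 13, 18, 19]
  N12 x:[27,42] y:[26,110/3] z:[7,34] -> hit [27,34], descend [3, 4, 6, 7]
    N3 x:[27,42] y:[79/3,91/3] z:[26,34] -> hit [27,91/3], descend [2, 16]
      N2 x:[39,42] y:[79/3,82/3] z:[32,34] -> miss, prune
      N16 x:[27,34] y:[28,91/3] z:[26,32] -> hit [28,91/3] leaf, test {P10@t=30, P16@t=28}
    N4 x:[32,39] y:[28,103/3] z:[7,12] -> miss, prune
    N6 x:[37,42] y:[35,110/3] z:[24,26] -> miss, prune
    N7 x:[29,34] y:[26,80/3] z:[12,16] -> miss, prune
  N13 x:[19,29] y:[25,35] z:[18,36] -> hit [25,29], descend [1, 9, 15]
    N1 x:[20,26] y:[92/3,34] z:[23,31] -> miss, prune
    N9 x:[19,28] y:[29,104/3] z:[31,36] -> miss, prune
    N15 x:[19,29] y:[25,35] z:[18,24] -> miss, prune
  N18 x:[2,19] y:[92/3,115/3] z:[-1,11] -> miss, prune
  N19 x:[7,20] y:[104/3,39] z:[19,36] -> miss, prune

14 AABB tests over nodes [0, 12, 3, 2, 16, 4, 6, 7, 13, 1, 9, 15, 18, 19]; 1 leaf entered; closest P16.

== RESULT ==
1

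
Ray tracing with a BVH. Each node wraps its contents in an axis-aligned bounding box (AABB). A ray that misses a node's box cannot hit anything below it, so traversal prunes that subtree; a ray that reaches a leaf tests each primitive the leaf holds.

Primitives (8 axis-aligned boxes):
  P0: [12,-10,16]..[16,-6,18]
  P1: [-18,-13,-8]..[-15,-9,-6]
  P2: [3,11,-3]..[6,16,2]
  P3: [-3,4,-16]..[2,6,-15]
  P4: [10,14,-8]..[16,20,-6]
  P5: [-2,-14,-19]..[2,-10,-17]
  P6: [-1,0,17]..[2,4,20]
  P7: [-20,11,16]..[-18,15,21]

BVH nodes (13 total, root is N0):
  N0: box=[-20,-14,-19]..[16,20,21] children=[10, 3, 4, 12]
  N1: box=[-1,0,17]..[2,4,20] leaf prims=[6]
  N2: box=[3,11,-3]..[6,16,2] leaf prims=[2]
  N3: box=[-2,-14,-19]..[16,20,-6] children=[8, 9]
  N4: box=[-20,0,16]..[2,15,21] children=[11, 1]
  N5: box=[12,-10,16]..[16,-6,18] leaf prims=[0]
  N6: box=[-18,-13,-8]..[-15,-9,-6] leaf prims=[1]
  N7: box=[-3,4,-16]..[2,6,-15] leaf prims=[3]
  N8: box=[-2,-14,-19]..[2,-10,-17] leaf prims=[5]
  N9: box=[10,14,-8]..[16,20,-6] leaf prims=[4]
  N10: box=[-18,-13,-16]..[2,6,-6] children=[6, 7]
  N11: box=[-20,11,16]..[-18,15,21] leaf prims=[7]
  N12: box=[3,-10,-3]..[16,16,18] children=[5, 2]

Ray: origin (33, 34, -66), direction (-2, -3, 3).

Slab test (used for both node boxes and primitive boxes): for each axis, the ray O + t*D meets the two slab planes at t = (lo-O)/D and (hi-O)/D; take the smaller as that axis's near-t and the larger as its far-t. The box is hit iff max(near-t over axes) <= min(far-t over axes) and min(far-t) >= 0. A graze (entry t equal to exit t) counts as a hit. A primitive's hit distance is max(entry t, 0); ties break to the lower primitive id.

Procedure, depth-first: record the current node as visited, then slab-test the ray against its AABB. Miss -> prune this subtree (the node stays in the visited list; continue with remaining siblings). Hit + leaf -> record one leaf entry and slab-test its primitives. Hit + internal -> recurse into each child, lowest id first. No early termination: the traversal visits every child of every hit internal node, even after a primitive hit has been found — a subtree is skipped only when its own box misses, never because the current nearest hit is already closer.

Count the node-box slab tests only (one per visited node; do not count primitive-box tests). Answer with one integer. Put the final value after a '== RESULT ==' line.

Trace the traversal:
N0 x:[17/2,53/2] y:[14/3,16] z:[47/3,29] -> hit [47/3,16], descend [3, 4, 10, 12]
  N3 x:[17/2,35/2] y:[14/3,16] z:[47/3,20] -> hit [47/3,16], descend [8, 9]
    N8 x:[31/2,35/2] y:[44/3,16] z:[47/3,49/3] -> hit [47/3,16] leaf, test {P5@t=47/3}
    N9 x:[17/2,23/2] y:[14/3,20/3] z:[58/3,20] -> miss, prune
  N4 x:[31/2,53/2] y:[19/3,34/3] z:[82/3,29] -> miss, prune
  N10 x:[31/2,51/2] y:[28/3,47/3] z:[50/3,20] -> miss, prune
  N12 x:[17/2,15] y:[6,44/3] z:[21,28] -> miss, prune

Summary -> nodes [0, 3, 8, 9, 4, 10, 12]; box-tests=7; leaf-entries=1; first=P5

== RESULT ==
7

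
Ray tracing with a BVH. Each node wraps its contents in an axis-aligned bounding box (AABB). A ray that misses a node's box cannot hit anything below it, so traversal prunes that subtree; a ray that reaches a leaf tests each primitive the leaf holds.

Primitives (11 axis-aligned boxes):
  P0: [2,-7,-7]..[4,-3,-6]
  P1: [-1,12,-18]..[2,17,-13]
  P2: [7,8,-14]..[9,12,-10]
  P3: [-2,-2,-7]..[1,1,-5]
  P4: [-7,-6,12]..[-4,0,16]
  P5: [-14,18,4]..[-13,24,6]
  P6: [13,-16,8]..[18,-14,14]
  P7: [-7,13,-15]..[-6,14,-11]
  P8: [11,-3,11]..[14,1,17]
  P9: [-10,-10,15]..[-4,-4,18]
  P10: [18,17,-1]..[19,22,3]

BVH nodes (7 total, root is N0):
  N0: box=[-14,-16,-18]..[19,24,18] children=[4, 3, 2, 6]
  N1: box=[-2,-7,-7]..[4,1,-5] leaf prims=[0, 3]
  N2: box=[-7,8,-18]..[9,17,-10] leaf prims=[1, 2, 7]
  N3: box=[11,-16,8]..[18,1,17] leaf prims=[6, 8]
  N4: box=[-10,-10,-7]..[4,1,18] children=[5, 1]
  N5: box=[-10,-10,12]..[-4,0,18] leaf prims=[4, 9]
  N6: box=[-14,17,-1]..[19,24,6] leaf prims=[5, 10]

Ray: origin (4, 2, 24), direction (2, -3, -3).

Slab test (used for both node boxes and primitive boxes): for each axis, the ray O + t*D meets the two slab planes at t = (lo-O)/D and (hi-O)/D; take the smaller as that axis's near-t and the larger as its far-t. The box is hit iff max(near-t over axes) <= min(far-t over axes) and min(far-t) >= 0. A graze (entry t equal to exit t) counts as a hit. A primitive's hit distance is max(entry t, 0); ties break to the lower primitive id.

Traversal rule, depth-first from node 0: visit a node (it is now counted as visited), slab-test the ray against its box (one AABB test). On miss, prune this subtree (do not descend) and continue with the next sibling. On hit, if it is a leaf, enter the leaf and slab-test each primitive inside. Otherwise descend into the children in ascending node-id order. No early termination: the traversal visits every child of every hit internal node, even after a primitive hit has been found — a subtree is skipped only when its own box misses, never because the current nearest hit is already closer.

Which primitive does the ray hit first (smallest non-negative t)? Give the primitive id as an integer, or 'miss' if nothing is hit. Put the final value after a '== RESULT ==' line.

Trace the traversal:
N0 x:[-9,15/2] y:[-22/3,6] z:[2,14] -> hit [2,6], descend [2, 3, 4, 6]
  N2 x:[-11/2,5/2] y:[-5,-2] z:[34/3,14] -> miss, prune
  N3 x:[7/2,7] y:[1/3,6] z:[7/3,16/3] -> hit [7/2,16/3] leaf, test {P6@t=16/3, P8(miss)}
  N4 x:[-7,0] y:[1/3,4] z:[2,31/3] -> miss, prune
  N6 x:[-9,15/2] y:[-22/3,-5] z:[6,25/3] -> miss, prune

order=[0, 2, 3, 4, 6]  |boxes|=5  |leaves|=1  hit=P6

== RESULT ==
6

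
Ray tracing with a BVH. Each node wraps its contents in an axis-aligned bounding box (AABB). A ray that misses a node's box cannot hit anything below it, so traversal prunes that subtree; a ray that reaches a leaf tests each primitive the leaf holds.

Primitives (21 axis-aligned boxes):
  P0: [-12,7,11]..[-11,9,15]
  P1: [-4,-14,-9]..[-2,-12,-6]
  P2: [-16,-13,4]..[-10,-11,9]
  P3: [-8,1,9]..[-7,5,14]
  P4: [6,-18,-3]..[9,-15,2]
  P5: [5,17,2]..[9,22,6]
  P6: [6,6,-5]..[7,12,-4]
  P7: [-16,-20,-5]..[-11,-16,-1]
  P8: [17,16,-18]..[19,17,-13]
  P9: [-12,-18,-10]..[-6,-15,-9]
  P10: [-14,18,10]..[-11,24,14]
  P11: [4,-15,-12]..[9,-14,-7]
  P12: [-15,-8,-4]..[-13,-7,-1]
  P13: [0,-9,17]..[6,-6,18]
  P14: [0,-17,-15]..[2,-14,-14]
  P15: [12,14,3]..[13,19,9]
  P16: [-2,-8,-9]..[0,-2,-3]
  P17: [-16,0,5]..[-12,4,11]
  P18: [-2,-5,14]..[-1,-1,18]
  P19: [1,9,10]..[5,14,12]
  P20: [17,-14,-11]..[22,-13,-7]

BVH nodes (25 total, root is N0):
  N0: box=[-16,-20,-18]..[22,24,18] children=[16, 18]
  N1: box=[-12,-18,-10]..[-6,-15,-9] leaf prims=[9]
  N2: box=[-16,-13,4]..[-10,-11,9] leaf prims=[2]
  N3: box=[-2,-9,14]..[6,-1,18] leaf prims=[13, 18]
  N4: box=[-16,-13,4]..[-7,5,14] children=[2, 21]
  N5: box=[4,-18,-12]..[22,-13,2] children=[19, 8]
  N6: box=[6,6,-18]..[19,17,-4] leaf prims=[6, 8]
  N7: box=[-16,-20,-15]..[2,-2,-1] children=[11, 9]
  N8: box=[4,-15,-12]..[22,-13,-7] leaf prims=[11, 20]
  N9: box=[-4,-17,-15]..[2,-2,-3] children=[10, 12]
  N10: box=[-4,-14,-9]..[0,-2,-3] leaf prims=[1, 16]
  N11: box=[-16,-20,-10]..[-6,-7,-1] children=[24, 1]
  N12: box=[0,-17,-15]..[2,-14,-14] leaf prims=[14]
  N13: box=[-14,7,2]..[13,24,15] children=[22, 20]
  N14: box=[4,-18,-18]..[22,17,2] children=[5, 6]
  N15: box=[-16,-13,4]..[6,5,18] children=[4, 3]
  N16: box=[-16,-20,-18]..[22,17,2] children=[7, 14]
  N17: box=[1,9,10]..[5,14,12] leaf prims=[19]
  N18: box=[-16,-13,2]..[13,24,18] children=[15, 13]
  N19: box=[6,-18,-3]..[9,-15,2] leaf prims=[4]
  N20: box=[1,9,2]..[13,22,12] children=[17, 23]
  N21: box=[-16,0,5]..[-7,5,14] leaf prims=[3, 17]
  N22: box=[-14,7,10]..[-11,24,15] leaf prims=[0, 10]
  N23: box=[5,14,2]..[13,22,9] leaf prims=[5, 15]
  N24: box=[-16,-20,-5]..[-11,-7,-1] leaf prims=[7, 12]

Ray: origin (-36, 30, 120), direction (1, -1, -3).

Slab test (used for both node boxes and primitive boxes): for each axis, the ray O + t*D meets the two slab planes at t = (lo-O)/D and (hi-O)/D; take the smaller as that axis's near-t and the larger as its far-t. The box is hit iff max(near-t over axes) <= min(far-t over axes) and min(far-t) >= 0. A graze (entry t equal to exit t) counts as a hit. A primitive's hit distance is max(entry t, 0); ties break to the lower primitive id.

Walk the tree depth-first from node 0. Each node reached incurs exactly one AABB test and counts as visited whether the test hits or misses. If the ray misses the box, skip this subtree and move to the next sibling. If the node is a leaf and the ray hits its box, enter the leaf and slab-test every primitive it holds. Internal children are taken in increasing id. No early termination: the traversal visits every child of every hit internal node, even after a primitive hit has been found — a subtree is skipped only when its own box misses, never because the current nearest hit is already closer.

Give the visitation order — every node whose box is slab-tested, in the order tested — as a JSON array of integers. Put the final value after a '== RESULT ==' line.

Trace the traversal:
N0 x:[20,58] y:[6,50] z:[34,46] -> hit [34,46], descend [16, 18]
  N16 x:[20,58] y:[13,50] z:[118/3,46] -> hit [118/3,46], descend [7, 14]
    N7 x:[20,38] y:[32,50] z:[121/3,45] -> miss, prune
    N14 x:[40,58] y:[13,48] z:[118/3,46] -> hit [40,46], descend [5, 6]
      N5 x:[40,58] y:[43,48] z:[118/3,44] -> hit [43,44], descend [8, 19]
        N8 x:[40,58] y:[43,45] z:[127/3,44] -> hit [43,44] leaf, test {P11@t=44, P20(miss)}
        N19 x:[42,45] y:[45,48] z:[118/3,41] -> miss, prune
      N6 x:[42,55] y:[13,24] z:[124/3,46] -> miss, prune
  N18 x:[20,49] y:[6,43] z:[34,118/3] -> hit [34,118/3], descend [13, 15]
    N13 x:[22,49] y:[6,23] z:[35,118/3] -> miss, prune
    N15 x:[20,42] y:[25,43] z:[34,116/3] -> hit [34,116/3], descend [3, 4]
      N3 x:[34,42] y:[31,39] z:[34,106/3] -> hit [34,106/3] leaf, test {P13(miss), P18@t=34}
      N4 x:[20,29] y:[25,43] z:[106/3,116/3] -> miss, prune

order=[0, 16, 7, 14, 5, 8, 19, 6, 18, 13, 15, 3, 4]  |boxes|=13  |leaves|=2  hit=P18

== RESULT ==
[0, 16, 7, 14, 5, 8, 19, 6, 18, 13, 15, 3, 4]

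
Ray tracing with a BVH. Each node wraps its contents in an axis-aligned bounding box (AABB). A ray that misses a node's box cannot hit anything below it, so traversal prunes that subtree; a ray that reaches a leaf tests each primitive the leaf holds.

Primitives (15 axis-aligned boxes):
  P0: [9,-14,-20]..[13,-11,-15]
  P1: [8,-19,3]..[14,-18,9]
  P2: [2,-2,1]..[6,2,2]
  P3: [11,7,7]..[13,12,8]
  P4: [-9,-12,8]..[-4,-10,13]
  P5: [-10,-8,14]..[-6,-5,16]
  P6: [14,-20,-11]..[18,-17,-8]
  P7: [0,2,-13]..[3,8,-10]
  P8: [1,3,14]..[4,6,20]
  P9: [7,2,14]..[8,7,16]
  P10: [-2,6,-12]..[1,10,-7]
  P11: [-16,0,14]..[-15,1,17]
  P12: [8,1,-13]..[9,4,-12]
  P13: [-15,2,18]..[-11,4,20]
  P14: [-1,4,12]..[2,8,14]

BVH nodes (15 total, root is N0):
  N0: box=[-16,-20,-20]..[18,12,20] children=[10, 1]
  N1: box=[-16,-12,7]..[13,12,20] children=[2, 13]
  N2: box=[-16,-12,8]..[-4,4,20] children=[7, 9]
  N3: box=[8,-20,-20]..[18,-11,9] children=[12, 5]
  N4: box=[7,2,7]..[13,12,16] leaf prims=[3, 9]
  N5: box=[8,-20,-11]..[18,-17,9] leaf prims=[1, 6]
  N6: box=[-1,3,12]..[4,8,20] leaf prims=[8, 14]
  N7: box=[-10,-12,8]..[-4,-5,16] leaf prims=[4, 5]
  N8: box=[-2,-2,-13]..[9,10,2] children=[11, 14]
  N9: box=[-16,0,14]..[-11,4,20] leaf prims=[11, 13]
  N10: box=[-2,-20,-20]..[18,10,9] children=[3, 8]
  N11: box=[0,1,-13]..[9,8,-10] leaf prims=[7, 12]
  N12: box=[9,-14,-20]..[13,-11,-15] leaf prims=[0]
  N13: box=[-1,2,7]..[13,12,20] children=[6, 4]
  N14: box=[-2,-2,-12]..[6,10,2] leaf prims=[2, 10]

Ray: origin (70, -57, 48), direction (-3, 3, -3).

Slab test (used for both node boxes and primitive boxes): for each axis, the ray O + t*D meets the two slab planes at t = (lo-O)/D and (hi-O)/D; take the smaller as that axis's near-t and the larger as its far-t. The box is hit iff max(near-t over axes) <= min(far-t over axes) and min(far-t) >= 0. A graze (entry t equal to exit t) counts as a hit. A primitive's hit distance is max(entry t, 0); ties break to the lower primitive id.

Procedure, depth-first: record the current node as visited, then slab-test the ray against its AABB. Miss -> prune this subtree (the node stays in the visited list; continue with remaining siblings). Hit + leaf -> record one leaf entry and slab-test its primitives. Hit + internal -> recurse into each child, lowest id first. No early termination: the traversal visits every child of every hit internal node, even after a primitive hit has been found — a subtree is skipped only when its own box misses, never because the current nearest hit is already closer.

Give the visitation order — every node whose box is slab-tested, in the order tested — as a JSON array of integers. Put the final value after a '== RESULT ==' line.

Traverse from the root:
N0 x:[52/3,86/3] y:[37/3,23] z:[28/3,68/3] -> hit [52/3,68/3], descend [1, 10]
  N1 x:[19,86/3] y:[15,23] z:[28/3,41/3] -> miss, prune
  N10 x:[52/3,24] y:[37/3,67/3] z:[13,68/3] -> hit [52/3,67/3], descend [3, 8]
    N3 x:[52/3,62/3] y:[37/3,46/3] z:[13,68/3] -> miss, prune
    N8 x:[61/3,24] y:[55/3,67/3] z:[46/3,61/3] -> hit [61/3,61/3], descend [11, 14]
      N11 x:[61/3,70/3] y:[58/3,65/3] z:[58/3,61/3] -> hit [61/3,61/3] leaf, test {P7(miss), P12@t=61/3}
      N14 x:[64/3,24] y:[55/3,67/3] z:[46/3,20] -> miss, prune

Visited [0, 1, 10, 3, 8, 11, 14]. Tests: 7 box, 1 leaf. Nearest: P12.

== RESULT ==
[0, 1, 10, 3, 8, 11, 14]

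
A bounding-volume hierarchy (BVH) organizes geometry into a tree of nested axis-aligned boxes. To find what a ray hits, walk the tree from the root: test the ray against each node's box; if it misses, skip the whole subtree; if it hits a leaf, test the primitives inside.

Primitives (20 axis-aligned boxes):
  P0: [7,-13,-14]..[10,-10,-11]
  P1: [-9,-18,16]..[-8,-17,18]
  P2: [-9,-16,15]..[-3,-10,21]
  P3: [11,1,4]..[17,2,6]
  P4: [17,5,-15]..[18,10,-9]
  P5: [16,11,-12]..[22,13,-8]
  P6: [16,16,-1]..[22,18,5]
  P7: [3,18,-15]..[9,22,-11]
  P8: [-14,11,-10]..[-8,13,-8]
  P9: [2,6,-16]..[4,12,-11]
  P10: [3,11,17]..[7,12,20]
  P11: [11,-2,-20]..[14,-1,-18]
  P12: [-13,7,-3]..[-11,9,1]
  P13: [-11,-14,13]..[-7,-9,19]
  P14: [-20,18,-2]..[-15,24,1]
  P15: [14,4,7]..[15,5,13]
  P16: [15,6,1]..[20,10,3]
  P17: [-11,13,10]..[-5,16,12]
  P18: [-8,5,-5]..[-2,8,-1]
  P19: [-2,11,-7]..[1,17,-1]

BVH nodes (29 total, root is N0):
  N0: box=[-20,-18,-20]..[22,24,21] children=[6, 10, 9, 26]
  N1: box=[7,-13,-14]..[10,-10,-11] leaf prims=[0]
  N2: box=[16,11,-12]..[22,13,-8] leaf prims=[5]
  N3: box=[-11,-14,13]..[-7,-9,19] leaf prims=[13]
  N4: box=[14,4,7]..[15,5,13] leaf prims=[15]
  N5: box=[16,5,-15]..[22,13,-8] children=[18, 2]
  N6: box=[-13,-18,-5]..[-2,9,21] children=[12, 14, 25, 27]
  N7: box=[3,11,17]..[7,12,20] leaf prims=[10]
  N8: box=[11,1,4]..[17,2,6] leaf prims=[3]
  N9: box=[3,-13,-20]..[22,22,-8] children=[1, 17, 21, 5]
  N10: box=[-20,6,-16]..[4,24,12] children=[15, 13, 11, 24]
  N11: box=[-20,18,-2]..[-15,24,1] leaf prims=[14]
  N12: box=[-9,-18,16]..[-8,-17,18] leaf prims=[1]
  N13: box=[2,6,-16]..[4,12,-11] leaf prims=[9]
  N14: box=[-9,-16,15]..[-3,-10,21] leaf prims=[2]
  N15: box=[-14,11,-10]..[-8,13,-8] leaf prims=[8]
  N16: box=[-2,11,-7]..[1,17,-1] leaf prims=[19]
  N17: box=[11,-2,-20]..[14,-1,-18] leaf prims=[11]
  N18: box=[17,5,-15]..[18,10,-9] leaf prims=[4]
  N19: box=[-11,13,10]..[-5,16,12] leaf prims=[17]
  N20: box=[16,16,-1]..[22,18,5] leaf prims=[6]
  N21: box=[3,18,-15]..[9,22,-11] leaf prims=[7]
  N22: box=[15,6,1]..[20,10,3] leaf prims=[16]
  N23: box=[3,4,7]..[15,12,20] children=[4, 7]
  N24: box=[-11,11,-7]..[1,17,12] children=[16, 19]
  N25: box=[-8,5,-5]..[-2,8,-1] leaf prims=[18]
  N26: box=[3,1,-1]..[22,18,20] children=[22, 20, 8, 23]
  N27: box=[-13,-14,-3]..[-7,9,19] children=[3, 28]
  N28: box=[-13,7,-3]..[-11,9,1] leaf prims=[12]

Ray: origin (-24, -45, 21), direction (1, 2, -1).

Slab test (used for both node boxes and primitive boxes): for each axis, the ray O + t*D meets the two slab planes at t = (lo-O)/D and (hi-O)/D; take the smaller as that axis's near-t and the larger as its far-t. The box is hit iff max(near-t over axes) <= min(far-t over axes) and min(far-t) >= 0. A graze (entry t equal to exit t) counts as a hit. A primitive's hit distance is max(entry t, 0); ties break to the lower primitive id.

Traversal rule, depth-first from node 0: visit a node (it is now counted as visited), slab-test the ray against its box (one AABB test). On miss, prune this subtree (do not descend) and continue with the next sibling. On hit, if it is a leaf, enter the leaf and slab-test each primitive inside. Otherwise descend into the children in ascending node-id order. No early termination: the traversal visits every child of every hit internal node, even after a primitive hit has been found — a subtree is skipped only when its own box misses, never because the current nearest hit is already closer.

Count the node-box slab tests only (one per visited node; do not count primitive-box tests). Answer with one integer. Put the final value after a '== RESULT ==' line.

Traverse from the root:
N0 x:[4,46] y:[27/2,69/2] z:[0,41] -> hit [27/2,69/2], descend [6, 9, 10, 26]
  N6 x:[11,22] y:[27/2,27] z:[0,26] -> hit [27/2,22], descend [12, 14, 25, 27]
    N12 x:[15,16] y:[27/2,14] z:[3,5] -> miss, prune
    N14 x:[15,21] y:[29/2,35/2] z:[0,6] -> miss, prune
    N25 x:[16,22] y:[25,53/2] z:[22,26] -> miss, prune
    N27 x:[11,17] y:[31/2,27] z:[2,24] -> hit [31/2,17], descend [3, 28]
      N3 x:[13,17] y:[31/2,18] z:[2,8] -> miss, prune
      N28 x:[11,13] y:[26,27] z:[20,24] -> miss, prune
  N9 x:[27,46] y:[16,67/2] z:[29,41] -> hit [29,67/2], descend [1, 5, 17, 21]
    N1 x:[31,34] y:[16,35/2] z:[32,35] -> miss, prune
    N5 x:[40,46] y:[25,29] z:[29,36] -> miss, prune
    N17 x:[35,38] y:[43/2,22] z:[39,41] -> miss, prune
    N21 x:[27,33] y:[63/2,67/2] z:[32,36] -> hit [32,33] leaf, test {P7@t=32}
  N10 x:[4,28] y:[51/2,69/2] z:[9,37] -> hit [51/2,28], descend [11, 13, 15, 24]
    N11 x:[4,9] y:[63/2,69/2] z:[20,23] -> miss, prune
    N13 x:[26,28] y:[51/2,57/2] z:[32,37] -> miss, prune
    N15 x:[10,16] y:[28,29] z:[29,31] -> miss, prune
    N24 x:[13,25] y:[28,31] z:[9,28] -> miss, prune
  N26 x:[27,46] y:[23,63/2] z:[1,22] -> miss, prune

Summary -> nodes [0, 6, 12, 14, 25, 27, 3, 28, 9, 1, 5, 17, 21, 10, 11, 13, 15, 24, 26]; box-tests=19; leaf-entries=1; first=P7

== RESULT ==
19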